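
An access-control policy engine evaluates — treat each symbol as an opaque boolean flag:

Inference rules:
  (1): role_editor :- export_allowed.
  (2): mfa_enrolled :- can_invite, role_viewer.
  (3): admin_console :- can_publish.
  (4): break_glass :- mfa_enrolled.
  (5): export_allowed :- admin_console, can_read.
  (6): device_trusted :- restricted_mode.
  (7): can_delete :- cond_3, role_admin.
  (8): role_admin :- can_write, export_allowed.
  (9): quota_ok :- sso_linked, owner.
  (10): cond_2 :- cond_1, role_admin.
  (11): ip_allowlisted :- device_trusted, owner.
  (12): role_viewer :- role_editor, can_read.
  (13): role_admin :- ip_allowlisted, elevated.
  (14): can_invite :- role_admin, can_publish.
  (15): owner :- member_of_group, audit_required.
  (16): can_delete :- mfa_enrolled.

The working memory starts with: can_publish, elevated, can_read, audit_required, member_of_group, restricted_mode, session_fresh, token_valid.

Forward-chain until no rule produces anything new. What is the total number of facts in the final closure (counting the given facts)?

20

[1] (3) [admin_console :- can_publish.]; (6) [device_trusted :- restricted_mode.]; (15) [owner :- member_of_group, audit_required.]. ⇒ new: admin_console, device_trusted, owner.
[2] (5) [export_allowed :- admin_console, can_read.]; (11) [ip_allowlisted :- device_trusted, owner.]. ⇒ new: export_allowed, ip_allowlisted.
[3] (1) [role_editor :- export_allowed.]; (13) [role_admin :- ip_allowlisted, elevated.]. ⇒ new: role_editor, role_admin.
[4] (12) [role_viewer :- role_editor, can_read.]; (14) [can_invite :- role_admin, can_publish.]. ⇒ new: role_viewer, can_invite.
[5] (2) [mfa_enrolled :- can_invite, role_viewer.]. ⇒ new: mfa_enrolled.
[6] (4) [break_glass :- mfa_enrolled.]; (16) [can_delete :- mfa_enrolled.]. ⇒ new: break_glass, can_delete.
Closure: {admin_console, audit_required, break_glass, can_delete, can_invite, can_publish, can_read, device_trusted, elevated, export_allowed, ip_allowlisted, member_of_group, mfa_enrolled, owner, restricted_mode, role_admin, role_editor, role_viewer, session_fresh, token_valid} — 20 facts.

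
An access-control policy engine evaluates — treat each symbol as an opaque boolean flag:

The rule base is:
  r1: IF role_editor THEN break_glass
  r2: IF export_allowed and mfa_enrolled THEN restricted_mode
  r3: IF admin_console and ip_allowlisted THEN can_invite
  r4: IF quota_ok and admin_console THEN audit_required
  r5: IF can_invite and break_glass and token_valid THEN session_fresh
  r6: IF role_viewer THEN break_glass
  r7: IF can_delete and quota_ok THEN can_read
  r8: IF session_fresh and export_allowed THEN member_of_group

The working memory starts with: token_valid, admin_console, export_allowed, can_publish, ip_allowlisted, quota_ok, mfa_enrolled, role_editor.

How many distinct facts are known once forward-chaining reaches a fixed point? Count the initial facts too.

14

[1] r1 [IF role_editor THEN break_glass]; r2 [IF export_allowed and mfa_enrolled THEN restricted_mode]; r3 [IF admin_console and ip_allowlisted THEN can_invite]; r4 [IF quota_ok and admin_console THEN audit_required]. ⇒ new: break_glass, restricted_mode, can_invite, audit_required.
[2] r5 [IF can_invite and break_glass and token_valid THEN session_fresh]. ⇒ new: session_fresh.
[3] r8 [IF session_fresh and export_allowed THEN member_of_group]. ⇒ new: member_of_group.
Closure: {admin_console, audit_required, break_glass, can_invite, can_publish, export_allowed, ip_allowlisted, member_of_group, mfa_enrolled, quota_ok, restricted_mode, role_editor, session_fresh, token_valid} — 14 facts.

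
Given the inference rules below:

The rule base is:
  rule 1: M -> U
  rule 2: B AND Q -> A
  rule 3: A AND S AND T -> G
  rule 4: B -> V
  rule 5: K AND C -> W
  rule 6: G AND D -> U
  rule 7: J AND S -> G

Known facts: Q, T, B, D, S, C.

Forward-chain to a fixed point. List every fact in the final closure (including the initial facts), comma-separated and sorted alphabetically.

A, B, C, D, G, Q, S, T, U, V

Round 1: rule 2 [B AND Q -> A]; rule 4 [B -> V]. Adds A, V.
Round 2: rule 3 [A AND S AND T -> G]. Adds G.
Round 3: rule 6 [G AND D -> U]. Adds U.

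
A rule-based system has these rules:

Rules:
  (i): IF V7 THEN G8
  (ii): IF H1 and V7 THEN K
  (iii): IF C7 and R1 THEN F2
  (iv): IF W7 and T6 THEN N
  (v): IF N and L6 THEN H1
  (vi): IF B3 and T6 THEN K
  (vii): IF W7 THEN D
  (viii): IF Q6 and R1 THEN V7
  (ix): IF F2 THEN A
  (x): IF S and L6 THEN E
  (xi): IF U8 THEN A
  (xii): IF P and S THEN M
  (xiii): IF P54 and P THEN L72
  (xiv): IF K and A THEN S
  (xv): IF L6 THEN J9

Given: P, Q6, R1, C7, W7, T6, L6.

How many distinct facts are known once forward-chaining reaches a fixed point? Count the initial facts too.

19

Round 1 — (iii), (iv), (vii), (viii), (xv), derive F2, N, D, V7, J9.
Round 2 — (i), (v), (ix), derive G8, H1, A.
Round 3 — (ii), derive K.
Round 4 — (xiv), derive S.
Round 5 — (x), (xii), derive E, M.
Closure: {A, C7, D, E, F2, G8, H1, J9, K, L6, M, N, P, Q6, R1, S, T6, V7, W7} — 19 facts.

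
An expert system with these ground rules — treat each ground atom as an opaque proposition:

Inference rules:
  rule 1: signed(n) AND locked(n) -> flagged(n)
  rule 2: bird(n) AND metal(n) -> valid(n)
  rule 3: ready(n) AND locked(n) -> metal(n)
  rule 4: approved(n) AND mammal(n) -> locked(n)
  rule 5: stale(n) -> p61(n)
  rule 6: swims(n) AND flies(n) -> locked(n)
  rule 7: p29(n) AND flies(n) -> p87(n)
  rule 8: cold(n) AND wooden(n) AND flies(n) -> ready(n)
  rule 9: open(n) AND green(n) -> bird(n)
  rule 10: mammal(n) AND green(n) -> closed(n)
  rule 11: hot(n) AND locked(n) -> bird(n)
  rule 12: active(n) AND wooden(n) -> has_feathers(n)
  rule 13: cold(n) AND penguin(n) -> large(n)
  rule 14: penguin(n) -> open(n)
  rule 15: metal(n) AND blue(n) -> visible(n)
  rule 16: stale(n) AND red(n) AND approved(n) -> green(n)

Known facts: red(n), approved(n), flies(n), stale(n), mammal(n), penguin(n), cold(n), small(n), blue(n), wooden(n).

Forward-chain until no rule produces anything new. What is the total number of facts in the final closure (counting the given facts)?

[1] rule 4 [approved(n) AND mammal(n) -> locked(n)]; rule 5 [stale(n) -> p61(n)]; rule 8 [cold(n) AND wooden(n) AND flies(n) -> ready(n)]; rule 13 [cold(n) AND penguin(n) -> large(n)]; rule 14 [penguin(n) -> open(n)]; rule 16 [stale(n) AND red(n) AND approved(n) -> green(n)]. ⇒ new: locked(n), p61(n), ready(n), large(n), open(n), green(n).
[2] rule 3 [ready(n) AND locked(n) -> metal(n)]; rule 9 [open(n) AND green(n) -> bird(n)]; rule 10 [mammal(n) AND green(n) -> closed(n)]. ⇒ new: metal(n), bird(n), closed(n).
[3] rule 2 [bird(n) AND metal(n) -> valid(n)]; rule 15 [metal(n) AND blue(n) -> visible(n)]. ⇒ new: valid(n), visible(n).
Closure: {approved(n), bird(n), blue(n), closed(n), cold(n), flies(n), green(n), large(n), locked(n), mammal(n), metal(n), open(n), p61(n), penguin(n), ready(n), red(n), small(n), stale(n), valid(n), visible(n), wooden(n)} — 21 facts.

21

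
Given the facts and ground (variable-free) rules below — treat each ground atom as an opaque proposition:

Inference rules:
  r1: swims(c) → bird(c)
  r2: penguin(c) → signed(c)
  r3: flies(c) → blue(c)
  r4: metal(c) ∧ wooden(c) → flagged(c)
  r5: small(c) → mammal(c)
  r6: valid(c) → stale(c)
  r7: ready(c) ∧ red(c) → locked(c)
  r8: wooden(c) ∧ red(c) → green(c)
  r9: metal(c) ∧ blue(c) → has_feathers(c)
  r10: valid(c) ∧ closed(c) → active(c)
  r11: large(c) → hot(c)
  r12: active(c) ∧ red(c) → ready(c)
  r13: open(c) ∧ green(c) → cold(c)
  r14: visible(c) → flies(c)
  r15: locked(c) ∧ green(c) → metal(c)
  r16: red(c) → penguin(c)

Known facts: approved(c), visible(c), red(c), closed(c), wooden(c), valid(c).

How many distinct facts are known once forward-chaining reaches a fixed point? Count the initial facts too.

18

Round 1 — r6, r8, r10, r14, r16, derive stale(c), green(c), active(c), flies(c), penguin(c).
Round 2 — r2, r3, r12, derive signed(c), blue(c), ready(c).
Round 3 — r7, derive locked(c).
Round 4 — r15, derive metal(c).
Round 5 — r4, r9, derive flagged(c), has_feathers(c).
Closure: {active(c), approved(c), blue(c), closed(c), flagged(c), flies(c), green(c), has_feathers(c), locked(c), metal(c), penguin(c), ready(c), red(c), signed(c), stale(c), valid(c), visible(c), wooden(c)} — 18 facts.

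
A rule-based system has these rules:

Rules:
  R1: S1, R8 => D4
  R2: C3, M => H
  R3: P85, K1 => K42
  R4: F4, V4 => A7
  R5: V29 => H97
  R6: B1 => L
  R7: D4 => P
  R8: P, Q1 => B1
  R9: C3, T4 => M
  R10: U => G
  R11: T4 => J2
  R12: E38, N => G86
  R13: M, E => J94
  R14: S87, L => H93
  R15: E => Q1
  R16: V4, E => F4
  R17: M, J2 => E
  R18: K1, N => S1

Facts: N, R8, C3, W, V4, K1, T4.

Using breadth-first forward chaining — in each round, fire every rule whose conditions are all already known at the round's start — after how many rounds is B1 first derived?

4

Round 1 fires R9, R11, R18, giving M, J2, S1.
Round 2 fires R1, R2, R17, giving D4, H, E.
Round 3 fires R7, R13, R15, R16, giving P, J94, Q1, F4.
Round 4 fires R4, R8, giving A7, B1.
B1 first appears in round 4.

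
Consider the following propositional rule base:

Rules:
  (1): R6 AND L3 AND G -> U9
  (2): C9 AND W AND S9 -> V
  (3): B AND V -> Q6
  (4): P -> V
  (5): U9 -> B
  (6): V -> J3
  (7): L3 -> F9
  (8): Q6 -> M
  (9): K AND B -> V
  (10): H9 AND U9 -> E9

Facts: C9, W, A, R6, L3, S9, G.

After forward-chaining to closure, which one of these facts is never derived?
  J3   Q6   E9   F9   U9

Round 1 — (1), (2), (7), derive U9, V, F9.
Round 2 — (5), (6), derive B, J3.
Round 3 — (3), derive Q6.
Round 4 — (8), derive M.
Derived: U9 (round 1), J3 (round 2), F9 (round 1), Q6 (round 3). E9 never appears in any round.

E9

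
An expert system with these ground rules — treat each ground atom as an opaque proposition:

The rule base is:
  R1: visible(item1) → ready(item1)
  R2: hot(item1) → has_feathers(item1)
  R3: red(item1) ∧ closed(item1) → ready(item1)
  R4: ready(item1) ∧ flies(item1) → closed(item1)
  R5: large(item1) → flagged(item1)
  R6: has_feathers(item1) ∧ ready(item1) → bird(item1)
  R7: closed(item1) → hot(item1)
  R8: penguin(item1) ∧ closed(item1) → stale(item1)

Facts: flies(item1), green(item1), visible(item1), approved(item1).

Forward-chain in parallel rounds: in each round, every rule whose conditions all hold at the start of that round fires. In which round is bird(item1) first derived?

5

Round 1 — R1, derive ready(item1).
Round 2 — R4, derive closed(item1).
Round 3 — R7, derive hot(item1).
Round 4 — R2, derive has_feathers(item1).
Round 5 — R6, derive bird(item1).
bird(item1) first appears in round 5.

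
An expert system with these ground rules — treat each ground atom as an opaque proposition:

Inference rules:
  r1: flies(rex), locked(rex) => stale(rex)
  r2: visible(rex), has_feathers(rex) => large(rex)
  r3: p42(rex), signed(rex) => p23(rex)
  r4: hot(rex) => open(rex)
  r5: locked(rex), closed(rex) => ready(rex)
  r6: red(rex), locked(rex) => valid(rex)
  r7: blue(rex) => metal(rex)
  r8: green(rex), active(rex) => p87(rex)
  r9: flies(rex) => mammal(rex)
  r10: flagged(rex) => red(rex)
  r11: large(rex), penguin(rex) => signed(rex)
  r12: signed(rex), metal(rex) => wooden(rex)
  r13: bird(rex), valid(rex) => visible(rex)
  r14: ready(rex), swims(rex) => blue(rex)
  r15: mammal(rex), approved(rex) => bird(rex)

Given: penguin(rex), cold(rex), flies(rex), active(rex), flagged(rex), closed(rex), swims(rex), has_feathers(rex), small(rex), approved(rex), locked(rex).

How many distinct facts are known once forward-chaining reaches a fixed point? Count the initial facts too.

Round 1: r1 [flies(rex), locked(rex) => stale(rex)]; r5 [locked(rex), closed(rex) => ready(rex)]; r9 [flies(rex) => mammal(rex)]; r10 [flagged(rex) => red(rex)]. Adds stale(rex), ready(rex), mammal(rex), red(rex).
Round 2: r6 [red(rex), locked(rex) => valid(rex)]; r14 [ready(rex), swims(rex) => blue(rex)]; r15 [mammal(rex), approved(rex) => bird(rex)]. Adds valid(rex), blue(rex), bird(rex).
Round 3: r7 [blue(rex) => metal(rex)]; r13 [bird(rex), valid(rex) => visible(rex)]. Adds metal(rex), visible(rex).
Round 4: r2 [visible(rex), has_feathers(rex) => large(rex)]. Adds large(rex).
Round 5: r11 [large(rex), penguin(rex) => signed(rex)]. Adds signed(rex).
Round 6: r12 [signed(rex), metal(rex) => wooden(rex)]. Adds wooden(rex).
Closure: {active(rex), approved(rex), bird(rex), blue(rex), closed(rex), cold(rex), flagged(rex), flies(rex), has_feathers(rex), large(rex), locked(rex), mammal(rex), metal(rex), penguin(rex), ready(rex), red(rex), signed(rex), small(rex), stale(rex), swims(rex), valid(rex), visible(rex), wooden(rex)} — 23 facts.

23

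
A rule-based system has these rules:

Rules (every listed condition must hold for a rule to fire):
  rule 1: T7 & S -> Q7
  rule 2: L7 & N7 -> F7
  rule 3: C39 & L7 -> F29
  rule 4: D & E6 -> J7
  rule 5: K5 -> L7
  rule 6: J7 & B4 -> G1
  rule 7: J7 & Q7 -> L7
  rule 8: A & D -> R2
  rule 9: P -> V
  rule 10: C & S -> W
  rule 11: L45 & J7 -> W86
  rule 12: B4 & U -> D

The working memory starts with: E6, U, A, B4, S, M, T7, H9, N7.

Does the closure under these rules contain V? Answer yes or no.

no

Round 1: rule 1 [T7 & S -> Q7]; rule 12 [B4 & U -> D]. New: Q7, D.
Round 2: rule 4 [D & E6 -> J7]; rule 8 [A & D -> R2]. New: J7, R2.
Round 3: rule 6 [J7 & B4 -> G1]; rule 7 [J7 & Q7 -> L7]. New: G1, L7.
Round 4: rule 2 [L7 & N7 -> F7]. New: F7.
Fixed point reached. V is concluded only by rule 9; rule 9 needs P (never derived).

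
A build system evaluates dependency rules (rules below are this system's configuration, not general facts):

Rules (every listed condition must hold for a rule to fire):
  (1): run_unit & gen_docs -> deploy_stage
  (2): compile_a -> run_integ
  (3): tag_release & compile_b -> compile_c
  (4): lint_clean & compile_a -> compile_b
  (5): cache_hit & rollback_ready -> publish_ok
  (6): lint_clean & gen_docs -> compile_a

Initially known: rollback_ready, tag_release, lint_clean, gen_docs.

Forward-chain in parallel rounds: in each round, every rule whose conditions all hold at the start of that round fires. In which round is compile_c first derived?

Round 1 fires (6), giving compile_a.
Round 2 fires (2), (4), giving run_integ, compile_b.
Round 3 fires (3), giving compile_c.
compile_c first appears in round 3.

3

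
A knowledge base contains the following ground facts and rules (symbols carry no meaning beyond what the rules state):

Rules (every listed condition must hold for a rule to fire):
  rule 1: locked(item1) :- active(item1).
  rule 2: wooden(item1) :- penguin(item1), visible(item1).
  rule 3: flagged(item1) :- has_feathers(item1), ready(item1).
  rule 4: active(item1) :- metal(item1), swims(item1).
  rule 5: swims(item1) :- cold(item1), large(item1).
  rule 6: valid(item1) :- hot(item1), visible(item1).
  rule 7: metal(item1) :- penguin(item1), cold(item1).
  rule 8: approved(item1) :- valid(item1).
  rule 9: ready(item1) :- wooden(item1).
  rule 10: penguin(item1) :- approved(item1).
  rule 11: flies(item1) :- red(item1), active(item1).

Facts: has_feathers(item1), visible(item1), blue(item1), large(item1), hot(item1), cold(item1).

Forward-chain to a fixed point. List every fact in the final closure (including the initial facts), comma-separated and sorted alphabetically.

Round 1: rule 5 [swims(item1) :- cold(item1), large(item1).]; rule 6 [valid(item1) :- hot(item1), visible(item1).]. Adds swims(item1), valid(item1).
Round 2: rule 8 [approved(item1) :- valid(item1).]. Adds approved(item1).
Round 3: rule 10 [penguin(item1) :- approved(item1).]. Adds penguin(item1).
Round 4: rule 2 [wooden(item1) :- penguin(item1), visible(item1).]; rule 7 [metal(item1) :- penguin(item1), cold(item1).]. Adds wooden(item1), metal(item1).
Round 5: rule 4 [active(item1) :- metal(item1), swims(item1).]; rule 9 [ready(item1) :- wooden(item1).]. Adds active(item1), ready(item1).
Round 6: rule 1 [locked(item1) :- active(item1).]; rule 3 [flagged(item1) :- has_feathers(item1), ready(item1).]. Adds locked(item1), flagged(item1).

active(item1), approved(item1), blue(item1), cold(item1), flagged(item1), has_feathers(item1), hot(item1), large(item1), locked(item1), metal(item1), penguin(item1), ready(item1), swims(item1), valid(item1), visible(item1), wooden(item1)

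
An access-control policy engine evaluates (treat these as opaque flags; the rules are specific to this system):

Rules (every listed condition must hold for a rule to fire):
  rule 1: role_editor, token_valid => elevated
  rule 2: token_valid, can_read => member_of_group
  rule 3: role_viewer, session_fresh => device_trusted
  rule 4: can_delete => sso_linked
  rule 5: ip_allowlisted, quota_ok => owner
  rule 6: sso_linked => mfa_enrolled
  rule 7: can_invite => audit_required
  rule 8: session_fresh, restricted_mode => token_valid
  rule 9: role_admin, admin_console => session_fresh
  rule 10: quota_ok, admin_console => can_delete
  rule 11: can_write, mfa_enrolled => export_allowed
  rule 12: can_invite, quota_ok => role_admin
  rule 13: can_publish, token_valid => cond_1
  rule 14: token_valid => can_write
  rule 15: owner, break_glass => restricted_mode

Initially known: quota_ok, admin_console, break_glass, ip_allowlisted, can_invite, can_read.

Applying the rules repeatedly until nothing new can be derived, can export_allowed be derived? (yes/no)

yes

Round 1 fires rule 5, rule 7, rule 10, rule 12, giving owner, audit_required, can_delete, role_admin.
Round 2 fires rule 4, rule 9, rule 15, giving sso_linked, session_fresh, restricted_mode.
Round 3 fires rule 6, rule 8, giving mfa_enrolled, token_valid.
Round 4 fires rule 2, rule 14, giving member_of_group, can_write.
Round 5 fires rule 11, giving export_allowed.
export_allowed appears in round 5, so it is derivable.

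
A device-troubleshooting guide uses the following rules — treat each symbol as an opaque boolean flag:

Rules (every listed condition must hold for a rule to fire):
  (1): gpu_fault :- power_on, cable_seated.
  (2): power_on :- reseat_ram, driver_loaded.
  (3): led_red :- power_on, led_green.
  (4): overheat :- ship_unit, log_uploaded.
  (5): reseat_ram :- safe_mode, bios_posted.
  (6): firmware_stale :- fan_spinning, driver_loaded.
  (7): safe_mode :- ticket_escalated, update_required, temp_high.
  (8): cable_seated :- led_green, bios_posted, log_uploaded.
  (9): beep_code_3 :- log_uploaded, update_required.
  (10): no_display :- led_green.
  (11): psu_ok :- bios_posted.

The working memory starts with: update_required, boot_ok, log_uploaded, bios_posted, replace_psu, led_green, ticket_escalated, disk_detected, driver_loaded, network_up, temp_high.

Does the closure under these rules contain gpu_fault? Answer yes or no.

yes

Round 1: (7) [safe_mode :- ticket_escalated, update_required, temp_high.]; (8) [cable_seated :- led_green, bios_posted, log_uploaded.]; (9) [beep_code_3 :- log_uploaded, update_required.]; (10) [no_display :- led_green.]; (11) [psu_ok :- bios_posted.]. Adds safe_mode, cable_seated, beep_code_3, no_display, psu_ok.
Round 2: (5) [reseat_ram :- safe_mode, bios_posted.]. Adds reseat_ram.
Round 3: (2) [power_on :- reseat_ram, driver_loaded.]. Adds power_on.
Round 4: (1) [gpu_fault :- power_on, cable_seated.]; (3) [led_red :- power_on, led_green.]. Adds gpu_fault, led_red.
gpu_fault appears in round 4, so it is derivable.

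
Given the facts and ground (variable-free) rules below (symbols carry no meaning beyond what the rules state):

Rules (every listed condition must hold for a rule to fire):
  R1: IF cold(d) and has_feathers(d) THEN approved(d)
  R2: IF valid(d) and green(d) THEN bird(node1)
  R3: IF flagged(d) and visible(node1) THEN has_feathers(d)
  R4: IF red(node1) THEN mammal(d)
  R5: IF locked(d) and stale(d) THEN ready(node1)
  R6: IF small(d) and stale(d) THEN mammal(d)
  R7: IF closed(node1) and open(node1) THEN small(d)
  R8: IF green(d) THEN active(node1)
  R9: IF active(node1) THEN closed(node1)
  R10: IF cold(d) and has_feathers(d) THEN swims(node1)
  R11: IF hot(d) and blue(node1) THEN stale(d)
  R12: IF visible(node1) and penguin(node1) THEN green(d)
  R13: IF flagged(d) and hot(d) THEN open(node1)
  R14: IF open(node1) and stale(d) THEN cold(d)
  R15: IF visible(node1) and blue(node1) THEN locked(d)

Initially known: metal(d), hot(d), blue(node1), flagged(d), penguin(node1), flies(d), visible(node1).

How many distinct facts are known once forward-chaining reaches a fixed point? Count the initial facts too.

Round 1: R3 [IF flagged(d) and visible(node1) THEN has_feathers(d)]; R11 [IF hot(d) and blue(node1) THEN stale(d)]; R12 [IF visible(node1) and penguin(node1) THEN green(d)]; R13 [IF flagged(d) and hot(d) THEN open(node1)]; R15 [IF visible(node1) and blue(node1) THEN locked(d)]. Adds has_feathers(d), stale(d), green(d), open(node1), locked(d).
Round 2: R5 [IF locked(d) and stale(d) THEN ready(node1)]; R8 [IF green(d) THEN active(node1)]; R14 [IF open(node1) and stale(d) THEN cold(d)]. Adds ready(node1), active(node1), cold(d).
Round 3: R1 [IF cold(d) and has_feathers(d) THEN approved(d)]; R9 [IF active(node1) THEN closed(node1)]; R10 [IF cold(d) and has_feathers(d) THEN swims(node1)]. Adds approved(d), closed(node1), swims(node1).
Round 4: R7 [IF closed(node1) and open(node1) THEN small(d)]. Adds small(d).
Round 5: R6 [IF small(d) and stale(d) THEN mammal(d)]. Adds mammal(d).
Closure: {active(node1), approved(d), blue(node1), closed(node1), cold(d), flagged(d), flies(d), green(d), has_feathers(d), hot(d), locked(d), mammal(d), metal(d), open(node1), penguin(node1), ready(node1), small(d), stale(d), swims(node1), visible(node1)} — 20 facts.

20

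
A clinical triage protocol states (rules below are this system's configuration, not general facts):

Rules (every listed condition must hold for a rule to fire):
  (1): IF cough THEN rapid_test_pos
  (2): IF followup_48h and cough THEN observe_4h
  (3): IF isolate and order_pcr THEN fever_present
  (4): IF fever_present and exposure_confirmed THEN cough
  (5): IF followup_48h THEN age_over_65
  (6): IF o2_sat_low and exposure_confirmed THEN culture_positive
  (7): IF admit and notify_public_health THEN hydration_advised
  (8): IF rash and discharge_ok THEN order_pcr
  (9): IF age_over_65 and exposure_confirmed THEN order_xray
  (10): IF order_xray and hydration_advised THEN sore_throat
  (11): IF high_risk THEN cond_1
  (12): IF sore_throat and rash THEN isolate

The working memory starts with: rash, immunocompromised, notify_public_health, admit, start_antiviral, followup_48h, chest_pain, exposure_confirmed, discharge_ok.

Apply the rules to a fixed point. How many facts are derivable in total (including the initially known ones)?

Round 1 — (5), (7), (8), derive age_over_65, hydration_advised, order_pcr.
Round 2 — (9), derive order_xray.
Round 3 — (10), derive sore_throat.
Round 4 — (12), derive isolate.
Round 5 — (3), derive fever_present.
Round 6 — (4), derive cough.
Round 7 — (1), (2), derive rapid_test_pos, observe_4h.
Closure: {admit, age_over_65, chest_pain, cough, discharge_ok, exposure_confirmed, fever_present, followup_48h, hydration_advised, immunocompromised, isolate, notify_public_health, observe_4h, order_pcr, order_xray, rapid_test_pos, rash, sore_throat, start_antiviral} — 19 facts.

19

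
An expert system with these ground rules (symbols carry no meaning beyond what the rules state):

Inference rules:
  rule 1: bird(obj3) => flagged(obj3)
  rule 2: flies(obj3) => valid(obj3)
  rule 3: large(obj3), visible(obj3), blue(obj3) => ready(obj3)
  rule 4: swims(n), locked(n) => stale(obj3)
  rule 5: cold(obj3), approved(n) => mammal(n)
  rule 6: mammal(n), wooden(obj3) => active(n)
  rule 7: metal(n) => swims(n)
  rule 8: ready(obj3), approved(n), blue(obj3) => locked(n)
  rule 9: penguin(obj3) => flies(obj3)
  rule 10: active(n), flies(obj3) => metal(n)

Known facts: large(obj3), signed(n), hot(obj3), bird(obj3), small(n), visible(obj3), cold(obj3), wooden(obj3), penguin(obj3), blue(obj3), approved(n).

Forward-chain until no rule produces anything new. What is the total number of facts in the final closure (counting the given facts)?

Round 1 — rule 1, rule 3, rule 5, rule 9, derive flagged(obj3), ready(obj3), mammal(n), flies(obj3).
Round 2 — rule 2, rule 6, rule 8, derive valid(obj3), active(n), locked(n).
Round 3 — rule 10, derive metal(n).
Round 4 — rule 7, derive swims(n).
Round 5 — rule 4, derive stale(obj3).
Closure: {active(n), approved(n), bird(obj3), blue(obj3), cold(obj3), flagged(obj3), flies(obj3), hot(obj3), large(obj3), locked(n), mammal(n), metal(n), penguin(obj3), ready(obj3), signed(n), small(n), stale(obj3), swims(n), valid(obj3), visible(obj3), wooden(obj3)} — 21 facts.

21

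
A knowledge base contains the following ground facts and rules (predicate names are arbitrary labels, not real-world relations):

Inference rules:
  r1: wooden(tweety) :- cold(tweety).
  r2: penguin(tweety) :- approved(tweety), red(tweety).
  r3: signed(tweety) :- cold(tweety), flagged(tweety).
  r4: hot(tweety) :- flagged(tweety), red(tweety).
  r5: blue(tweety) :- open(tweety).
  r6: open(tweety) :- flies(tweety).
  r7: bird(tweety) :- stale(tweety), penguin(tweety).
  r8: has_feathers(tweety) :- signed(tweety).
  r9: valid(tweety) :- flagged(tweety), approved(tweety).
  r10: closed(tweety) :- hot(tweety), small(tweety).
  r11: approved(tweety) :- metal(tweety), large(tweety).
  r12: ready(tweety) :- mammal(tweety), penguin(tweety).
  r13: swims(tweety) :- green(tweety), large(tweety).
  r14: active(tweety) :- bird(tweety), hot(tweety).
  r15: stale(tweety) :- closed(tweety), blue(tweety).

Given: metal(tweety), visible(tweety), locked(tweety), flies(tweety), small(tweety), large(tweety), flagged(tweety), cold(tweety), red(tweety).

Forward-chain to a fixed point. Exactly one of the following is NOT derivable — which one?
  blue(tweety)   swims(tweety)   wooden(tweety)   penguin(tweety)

swims(tweety)

Round 1 fires r1, r3, r4, r6, r11, giving wooden(tweety), signed(tweety), hot(tweety), open(tweety), approved(tweety).
Round 2 fires r2, r5, r8, r9, r10, giving penguin(tweety), blue(tweety), has_feathers(tweety), valid(tweety), closed(tweety).
Round 3 fires r15, giving stale(tweety).
Round 4 fires r7, giving bird(tweety).
Round 5 fires r14, giving active(tweety).
Derived: penguin(tweety) (round 2), blue(tweety) (round 2), wooden(tweety) (round 1). swims(tweety) never appears in any round.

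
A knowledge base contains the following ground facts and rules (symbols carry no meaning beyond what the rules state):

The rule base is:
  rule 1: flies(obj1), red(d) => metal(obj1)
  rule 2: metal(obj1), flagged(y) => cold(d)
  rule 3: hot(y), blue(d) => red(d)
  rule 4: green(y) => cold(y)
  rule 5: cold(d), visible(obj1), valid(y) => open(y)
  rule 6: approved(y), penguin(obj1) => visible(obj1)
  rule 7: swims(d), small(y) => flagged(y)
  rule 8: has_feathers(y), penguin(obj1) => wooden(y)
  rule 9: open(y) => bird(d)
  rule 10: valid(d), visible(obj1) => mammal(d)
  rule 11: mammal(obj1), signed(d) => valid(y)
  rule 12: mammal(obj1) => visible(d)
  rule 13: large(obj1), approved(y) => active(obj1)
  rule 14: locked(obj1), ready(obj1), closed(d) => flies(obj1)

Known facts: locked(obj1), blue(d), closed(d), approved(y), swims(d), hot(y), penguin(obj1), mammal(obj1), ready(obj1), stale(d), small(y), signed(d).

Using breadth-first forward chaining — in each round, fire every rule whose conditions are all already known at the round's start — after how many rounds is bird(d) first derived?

5

[1] rule 3 [hot(y), blue(d) => red(d)]; rule 6 [approved(y), penguin(obj1) => visible(obj1)]; rule 7 [swims(d), small(y) => flagged(y)]; rule 11 [mammal(obj1), signed(d) => valid(y)]; rule 12 [mammal(obj1) => visible(d)]; rule 14 [locked(obj1), ready(obj1), closed(d) => flies(obj1)]. ⇒ new: red(d), visible(obj1), flagged(y), valid(y), visible(d), flies(obj1).
[2] rule 1 [flies(obj1), red(d) => metal(obj1)]. ⇒ new: metal(obj1).
[3] rule 2 [metal(obj1), flagged(y) => cold(d)]. ⇒ new: cold(d).
[4] rule 5 [cold(d), visible(obj1), valid(y) => open(y)]. ⇒ new: open(y).
[5] rule 9 [open(y) => bird(d)]. ⇒ new: bird(d).
bird(d) first appears in round 5.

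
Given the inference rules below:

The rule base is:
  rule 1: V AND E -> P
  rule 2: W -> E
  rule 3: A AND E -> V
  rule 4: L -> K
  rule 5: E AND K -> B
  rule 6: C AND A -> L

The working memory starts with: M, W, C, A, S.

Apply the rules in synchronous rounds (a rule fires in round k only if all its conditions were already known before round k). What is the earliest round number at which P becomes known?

Round 1: rule 2 [W -> E]; rule 6 [C AND A -> L]. New: E, L.
Round 2: rule 3 [A AND E -> V]; rule 4 [L -> K]. New: V, K.
Round 3: rule 1 [V AND E -> P]; rule 5 [E AND K -> B]. New: P, B.
P first appears in round 3.

3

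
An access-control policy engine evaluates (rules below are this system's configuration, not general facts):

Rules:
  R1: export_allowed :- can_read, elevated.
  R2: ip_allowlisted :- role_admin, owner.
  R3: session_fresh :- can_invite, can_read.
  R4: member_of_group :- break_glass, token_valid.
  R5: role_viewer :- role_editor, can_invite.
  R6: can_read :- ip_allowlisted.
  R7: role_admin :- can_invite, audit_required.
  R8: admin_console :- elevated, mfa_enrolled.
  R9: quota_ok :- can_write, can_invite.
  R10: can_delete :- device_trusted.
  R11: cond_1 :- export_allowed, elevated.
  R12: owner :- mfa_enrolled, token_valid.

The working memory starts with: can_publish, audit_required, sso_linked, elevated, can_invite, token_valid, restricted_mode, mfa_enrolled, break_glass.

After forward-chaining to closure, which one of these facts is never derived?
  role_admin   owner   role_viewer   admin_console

Round 1 fires R4, R7, R8, R12, giving member_of_group, role_admin, admin_console, owner.
Round 2 fires R2, giving ip_allowlisted.
Round 3 fires R6, giving can_read.
Round 4 fires R1, R3, giving export_allowed, session_fresh.
Round 5 fires R11, giving cond_1.
Derived: owner (round 1), role_admin (round 1), admin_console (round 1). role_viewer never appears in any round.

role_viewer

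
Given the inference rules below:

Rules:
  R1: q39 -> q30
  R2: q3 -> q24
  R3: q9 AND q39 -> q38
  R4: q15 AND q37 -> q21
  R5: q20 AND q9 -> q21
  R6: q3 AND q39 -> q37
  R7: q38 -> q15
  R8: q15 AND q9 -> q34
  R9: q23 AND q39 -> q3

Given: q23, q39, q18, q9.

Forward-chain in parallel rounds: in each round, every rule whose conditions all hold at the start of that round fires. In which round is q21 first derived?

Round 1: R1 [q39 -> q30]; R3 [q9 AND q39 -> q38]; R9 [q23 AND q39 -> q3]. Adds q30, q38, q3.
Round 2: R2 [q3 -> q24]; R6 [q3 AND q39 -> q37]; R7 [q38 -> q15]. Adds q24, q37, q15.
Round 3: R4 [q15 AND q37 -> q21]; R8 [q15 AND q9 -> q34]. Adds q21, q34.
q21 first appears in round 3.

3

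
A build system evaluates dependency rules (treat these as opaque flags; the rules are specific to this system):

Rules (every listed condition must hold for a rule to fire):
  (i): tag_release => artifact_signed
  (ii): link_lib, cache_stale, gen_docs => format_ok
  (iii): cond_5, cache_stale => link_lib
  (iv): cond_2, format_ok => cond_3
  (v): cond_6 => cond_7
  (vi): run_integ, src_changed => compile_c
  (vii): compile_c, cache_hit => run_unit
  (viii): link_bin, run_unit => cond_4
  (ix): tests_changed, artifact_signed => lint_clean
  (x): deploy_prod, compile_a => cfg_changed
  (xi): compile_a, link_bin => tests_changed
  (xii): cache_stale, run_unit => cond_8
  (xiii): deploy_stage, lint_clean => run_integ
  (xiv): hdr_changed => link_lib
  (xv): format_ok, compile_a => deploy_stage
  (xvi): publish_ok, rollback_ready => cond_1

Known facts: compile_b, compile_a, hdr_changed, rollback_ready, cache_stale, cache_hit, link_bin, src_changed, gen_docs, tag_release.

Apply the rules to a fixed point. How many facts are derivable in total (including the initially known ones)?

Round 1: (i) [tag_release => artifact_signed]; (xi) [compile_a, link_bin => tests_changed]; (xiv) [hdr_changed => link_lib]. New: artifact_signed, tests_changed, link_lib.
Round 2: (ii) [link_lib, cache_stale, gen_docs => format_ok]; (ix) [tests_changed, artifact_signed => lint_clean]. New: format_ok, lint_clean.
Round 3: (xv) [format_ok, compile_a => deploy_stage]. New: deploy_stage.
Round 4: (xiii) [deploy_stage, lint_clean => run_integ]. New: run_integ.
Round 5: (vi) [run_integ, src_changed => compile_c]. New: compile_c.
Round 6: (vii) [compile_c, cache_hit => run_unit]. New: run_unit.
Round 7: (viii) [link_bin, run_unit => cond_4]; (xii) [cache_stale, run_unit => cond_8]. New: cond_4, cond_8.
Closure: {artifact_signed, cache_hit, cache_stale, compile_a, compile_b, compile_c, cond_4, cond_8, deploy_stage, format_ok, gen_docs, hdr_changed, link_bin, link_lib, lint_clean, rollback_ready, run_integ, run_unit, src_changed, tag_release, tests_changed} — 21 facts.

21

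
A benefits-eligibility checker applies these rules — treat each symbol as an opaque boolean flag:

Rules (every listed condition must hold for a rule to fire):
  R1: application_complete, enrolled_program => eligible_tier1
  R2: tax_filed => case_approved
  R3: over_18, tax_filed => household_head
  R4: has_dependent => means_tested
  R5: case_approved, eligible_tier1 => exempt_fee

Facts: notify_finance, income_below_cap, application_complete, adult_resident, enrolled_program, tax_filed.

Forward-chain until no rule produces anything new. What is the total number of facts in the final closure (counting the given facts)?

Round 1 — R1, R2, derive eligible_tier1, case_approved.
Round 2 — R5, derive exempt_fee.
Closure: {adult_resident, application_complete, case_approved, eligible_tier1, enrolled_program, exempt_fee, income_below_cap, notify_finance, tax_filed} — 9 facts.

9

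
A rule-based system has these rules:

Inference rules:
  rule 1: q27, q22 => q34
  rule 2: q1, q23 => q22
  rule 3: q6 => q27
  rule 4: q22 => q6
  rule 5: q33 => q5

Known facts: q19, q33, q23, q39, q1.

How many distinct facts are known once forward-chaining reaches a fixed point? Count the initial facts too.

Round 1 fires rule 2, rule 5, giving q22, q5.
Round 2 fires rule 4, giving q6.
Round 3 fires rule 3, giving q27.
Round 4 fires rule 1, giving q34.
Closure: {q1, q19, q22, q23, q27, q33, q34, q39, q5, q6} — 10 facts.

10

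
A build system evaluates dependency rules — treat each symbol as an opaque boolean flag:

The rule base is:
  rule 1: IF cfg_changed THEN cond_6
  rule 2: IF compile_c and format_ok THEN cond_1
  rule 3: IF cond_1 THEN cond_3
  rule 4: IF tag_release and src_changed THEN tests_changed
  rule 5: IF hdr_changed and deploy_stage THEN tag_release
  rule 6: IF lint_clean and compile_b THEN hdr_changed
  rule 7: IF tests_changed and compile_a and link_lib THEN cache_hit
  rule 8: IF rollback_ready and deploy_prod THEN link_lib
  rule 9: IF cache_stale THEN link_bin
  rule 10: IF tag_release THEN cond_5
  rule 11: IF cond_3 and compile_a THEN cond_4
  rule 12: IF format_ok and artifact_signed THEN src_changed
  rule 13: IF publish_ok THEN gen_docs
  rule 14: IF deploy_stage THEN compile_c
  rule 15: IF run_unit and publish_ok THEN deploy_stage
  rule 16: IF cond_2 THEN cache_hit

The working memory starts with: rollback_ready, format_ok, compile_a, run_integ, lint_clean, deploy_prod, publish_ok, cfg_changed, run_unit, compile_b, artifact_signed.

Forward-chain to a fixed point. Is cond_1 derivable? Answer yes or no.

yes

Round 1 — rule 1, rule 6, rule 8, rule 12, rule 13, rule 15, derive cond_6, hdr_changed, link_lib, src_changed, gen_docs, deploy_stage.
Round 2 — rule 5, rule 14, derive tag_release, compile_c.
Round 3 — rule 2, rule 4, rule 10, derive cond_1, tests_changed, cond_5.
Round 4 — rule 3, rule 7, derive cond_3, cache_hit.
Round 5 — rule 11, derive cond_4.
cond_1 appears in round 3, so it is derivable.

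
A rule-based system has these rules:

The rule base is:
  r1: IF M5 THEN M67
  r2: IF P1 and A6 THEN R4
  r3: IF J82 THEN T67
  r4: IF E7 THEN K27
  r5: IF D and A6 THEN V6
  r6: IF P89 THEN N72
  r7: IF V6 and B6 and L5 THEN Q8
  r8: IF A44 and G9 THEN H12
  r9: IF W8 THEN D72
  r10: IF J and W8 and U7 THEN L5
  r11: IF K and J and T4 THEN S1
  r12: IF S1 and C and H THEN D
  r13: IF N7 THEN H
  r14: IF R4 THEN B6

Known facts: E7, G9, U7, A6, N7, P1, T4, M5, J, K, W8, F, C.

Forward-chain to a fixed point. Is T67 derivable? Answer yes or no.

Round 1 fires r1, r2, r4, r9, r10, r11, r13, giving M67, R4, K27, D72, L5, S1, H.
Round 2 fires r12, r14, giving D, B6.
Round 3 fires r5, giving V6.
Round 4 fires r7, giving Q8.
Fixed point reached. T67 is concluded only by r3; r3 needs J82 (never derived).

no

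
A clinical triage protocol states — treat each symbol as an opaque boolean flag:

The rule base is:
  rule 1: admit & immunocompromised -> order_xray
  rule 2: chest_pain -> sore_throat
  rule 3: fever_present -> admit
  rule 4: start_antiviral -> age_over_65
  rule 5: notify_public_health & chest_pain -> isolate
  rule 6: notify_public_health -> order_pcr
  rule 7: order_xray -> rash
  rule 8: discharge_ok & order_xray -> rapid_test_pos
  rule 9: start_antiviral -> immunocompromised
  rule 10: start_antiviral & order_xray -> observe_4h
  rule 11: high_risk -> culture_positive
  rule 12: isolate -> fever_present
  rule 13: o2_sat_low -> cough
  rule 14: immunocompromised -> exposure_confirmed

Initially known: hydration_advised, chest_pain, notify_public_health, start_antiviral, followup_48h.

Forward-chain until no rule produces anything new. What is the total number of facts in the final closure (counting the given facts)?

Round 1 — rule 2, rule 4, rule 5, rule 6, rule 9, derive sore_throat, age_over_65, isolate, order_pcr, immunocompromised.
Round 2 — rule 12, rule 14, derive fever_present, exposure_confirmed.
Round 3 — rule 3, derive admit.
Round 4 — rule 1, derive order_xray.
Round 5 — rule 7, rule 10, derive rash, observe_4h.
Closure: {admit, age_over_65, chest_pain, exposure_confirmed, fever_present, followup_48h, hydration_advised, immunocompromised, isolate, notify_public_health, observe_4h, order_pcr, order_xray, rash, sore_throat, start_antiviral} — 16 facts.

16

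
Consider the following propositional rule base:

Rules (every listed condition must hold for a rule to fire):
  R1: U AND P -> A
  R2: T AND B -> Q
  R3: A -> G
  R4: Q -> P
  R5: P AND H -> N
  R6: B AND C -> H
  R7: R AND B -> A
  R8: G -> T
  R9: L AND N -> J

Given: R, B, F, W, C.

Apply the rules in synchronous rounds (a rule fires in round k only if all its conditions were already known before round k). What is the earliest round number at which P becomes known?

5

Round 1 fires R6, R7, giving H, A.
Round 2 fires R3, giving G.
Round 3 fires R8, giving T.
Round 4 fires R2, giving Q.
Round 5 fires R4, giving P.
P first appears in round 5.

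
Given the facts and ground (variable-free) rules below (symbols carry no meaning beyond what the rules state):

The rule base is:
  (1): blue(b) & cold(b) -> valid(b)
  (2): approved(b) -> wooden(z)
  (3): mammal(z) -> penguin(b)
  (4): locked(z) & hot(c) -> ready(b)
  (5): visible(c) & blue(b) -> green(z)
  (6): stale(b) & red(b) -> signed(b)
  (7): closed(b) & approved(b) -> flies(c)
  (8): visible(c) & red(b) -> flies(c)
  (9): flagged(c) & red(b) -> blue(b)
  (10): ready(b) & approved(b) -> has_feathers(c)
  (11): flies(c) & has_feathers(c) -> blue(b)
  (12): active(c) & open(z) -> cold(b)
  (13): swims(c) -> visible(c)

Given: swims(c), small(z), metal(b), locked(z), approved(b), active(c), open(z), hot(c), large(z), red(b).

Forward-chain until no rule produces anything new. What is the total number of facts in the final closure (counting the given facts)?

Round 1: (2) [approved(b) -> wooden(z)]; (4) [locked(z) & hot(c) -> ready(b)]; (12) [active(c) & open(z) -> cold(b)]; (13) [swims(c) -> visible(c)]. Adds wooden(z), ready(b), cold(b), visible(c).
Round 2: (8) [visible(c) & red(b) -> flies(c)]; (10) [ready(b) & approved(b) -> has_feathers(c)]. Adds flies(c), has_feathers(c).
Round 3: (11) [flies(c) & has_feathers(c) -> blue(b)]. Adds blue(b).
Round 4: (1) [blue(b) & cold(b) -> valid(b)]; (5) [visible(c) & blue(b) -> green(z)]. Adds valid(b), green(z).
Closure: {active(c), approved(b), blue(b), cold(b), flies(c), green(z), has_feathers(c), hot(c), large(z), locked(z), metal(b), open(z), ready(b), red(b), small(z), swims(c), valid(b), visible(c), wooden(z)} — 19 facts.

19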